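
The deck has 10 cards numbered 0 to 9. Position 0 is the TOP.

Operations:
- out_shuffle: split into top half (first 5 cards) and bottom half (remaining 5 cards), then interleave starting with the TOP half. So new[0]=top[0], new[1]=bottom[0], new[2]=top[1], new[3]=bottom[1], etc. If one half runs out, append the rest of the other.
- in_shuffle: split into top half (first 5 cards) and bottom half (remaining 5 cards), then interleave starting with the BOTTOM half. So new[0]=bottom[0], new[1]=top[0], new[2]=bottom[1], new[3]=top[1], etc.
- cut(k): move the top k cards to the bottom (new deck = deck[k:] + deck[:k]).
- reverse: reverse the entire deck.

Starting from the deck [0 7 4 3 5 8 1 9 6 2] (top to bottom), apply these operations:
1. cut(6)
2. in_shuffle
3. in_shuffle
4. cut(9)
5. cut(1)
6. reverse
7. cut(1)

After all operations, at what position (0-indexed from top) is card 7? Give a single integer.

After op 1 (cut(6)): [1 9 6 2 0 7 4 3 5 8]
After op 2 (in_shuffle): [7 1 4 9 3 6 5 2 8 0]
After op 3 (in_shuffle): [6 7 5 1 2 4 8 9 0 3]
After op 4 (cut(9)): [3 6 7 5 1 2 4 8 9 0]
After op 5 (cut(1)): [6 7 5 1 2 4 8 9 0 3]
After op 6 (reverse): [3 0 9 8 4 2 1 5 7 6]
After op 7 (cut(1)): [0 9 8 4 2 1 5 7 6 3]
Card 7 is at position 7.

Answer: 7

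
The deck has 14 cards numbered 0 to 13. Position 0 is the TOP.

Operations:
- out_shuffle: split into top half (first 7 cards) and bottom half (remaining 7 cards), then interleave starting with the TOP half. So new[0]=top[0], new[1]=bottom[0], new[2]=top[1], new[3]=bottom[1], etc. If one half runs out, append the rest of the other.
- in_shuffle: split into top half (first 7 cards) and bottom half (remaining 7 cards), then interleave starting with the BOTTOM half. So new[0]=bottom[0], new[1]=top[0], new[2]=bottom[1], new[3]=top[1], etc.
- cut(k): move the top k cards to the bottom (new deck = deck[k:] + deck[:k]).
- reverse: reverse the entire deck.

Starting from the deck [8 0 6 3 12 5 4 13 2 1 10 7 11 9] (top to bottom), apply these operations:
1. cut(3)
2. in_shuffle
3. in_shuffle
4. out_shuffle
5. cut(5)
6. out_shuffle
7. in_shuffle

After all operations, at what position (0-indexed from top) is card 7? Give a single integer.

After op 1 (cut(3)): [3 12 5 4 13 2 1 10 7 11 9 8 0 6]
After op 2 (in_shuffle): [10 3 7 12 11 5 9 4 8 13 0 2 6 1]
After op 3 (in_shuffle): [4 10 8 3 13 7 0 12 2 11 6 5 1 9]
After op 4 (out_shuffle): [4 12 10 2 8 11 3 6 13 5 7 1 0 9]
After op 5 (cut(5)): [11 3 6 13 5 7 1 0 9 4 12 10 2 8]
After op 6 (out_shuffle): [11 0 3 9 6 4 13 12 5 10 7 2 1 8]
After op 7 (in_shuffle): [12 11 5 0 10 3 7 9 2 6 1 4 8 13]
Card 7 is at position 6.

Answer: 6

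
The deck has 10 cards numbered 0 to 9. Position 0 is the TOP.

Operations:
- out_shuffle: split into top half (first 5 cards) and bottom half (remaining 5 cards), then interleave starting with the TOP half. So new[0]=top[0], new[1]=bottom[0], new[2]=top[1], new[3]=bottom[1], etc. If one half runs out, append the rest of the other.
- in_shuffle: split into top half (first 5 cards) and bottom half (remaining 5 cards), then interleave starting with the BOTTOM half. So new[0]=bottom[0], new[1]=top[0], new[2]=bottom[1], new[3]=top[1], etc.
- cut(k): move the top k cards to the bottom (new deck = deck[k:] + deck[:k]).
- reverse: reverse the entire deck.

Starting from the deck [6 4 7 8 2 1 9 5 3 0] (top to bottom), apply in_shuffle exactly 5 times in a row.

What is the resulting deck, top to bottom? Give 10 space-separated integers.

After op 1 (in_shuffle): [1 6 9 4 5 7 3 8 0 2]
After op 2 (in_shuffle): [7 1 3 6 8 9 0 4 2 5]
After op 3 (in_shuffle): [9 7 0 1 4 3 2 6 5 8]
After op 4 (in_shuffle): [3 9 2 7 6 0 5 1 8 4]
After op 5 (in_shuffle): [0 3 5 9 1 2 8 7 4 6]

Answer: 0 3 5 9 1 2 8 7 4 6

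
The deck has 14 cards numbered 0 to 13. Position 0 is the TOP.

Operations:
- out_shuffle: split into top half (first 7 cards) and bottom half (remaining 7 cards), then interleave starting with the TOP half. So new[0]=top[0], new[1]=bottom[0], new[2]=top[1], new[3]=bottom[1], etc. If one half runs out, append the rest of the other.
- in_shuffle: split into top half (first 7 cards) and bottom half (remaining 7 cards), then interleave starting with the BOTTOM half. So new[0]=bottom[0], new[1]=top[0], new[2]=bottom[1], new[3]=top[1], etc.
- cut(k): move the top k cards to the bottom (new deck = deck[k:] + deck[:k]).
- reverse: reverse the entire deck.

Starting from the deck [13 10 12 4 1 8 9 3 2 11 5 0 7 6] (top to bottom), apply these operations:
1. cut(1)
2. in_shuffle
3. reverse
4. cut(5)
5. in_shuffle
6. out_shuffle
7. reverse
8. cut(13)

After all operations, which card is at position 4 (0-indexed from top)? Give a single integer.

After op 1 (cut(1)): [10 12 4 1 8 9 3 2 11 5 0 7 6 13]
After op 2 (in_shuffle): [2 10 11 12 5 4 0 1 7 8 6 9 13 3]
After op 3 (reverse): [3 13 9 6 8 7 1 0 4 5 12 11 10 2]
After op 4 (cut(5)): [7 1 0 4 5 12 11 10 2 3 13 9 6 8]
After op 5 (in_shuffle): [10 7 2 1 3 0 13 4 9 5 6 12 8 11]
After op 6 (out_shuffle): [10 4 7 9 2 5 1 6 3 12 0 8 13 11]
After op 7 (reverse): [11 13 8 0 12 3 6 1 5 2 9 7 4 10]
After op 8 (cut(13)): [10 11 13 8 0 12 3 6 1 5 2 9 7 4]
Position 4: card 0.

Answer: 0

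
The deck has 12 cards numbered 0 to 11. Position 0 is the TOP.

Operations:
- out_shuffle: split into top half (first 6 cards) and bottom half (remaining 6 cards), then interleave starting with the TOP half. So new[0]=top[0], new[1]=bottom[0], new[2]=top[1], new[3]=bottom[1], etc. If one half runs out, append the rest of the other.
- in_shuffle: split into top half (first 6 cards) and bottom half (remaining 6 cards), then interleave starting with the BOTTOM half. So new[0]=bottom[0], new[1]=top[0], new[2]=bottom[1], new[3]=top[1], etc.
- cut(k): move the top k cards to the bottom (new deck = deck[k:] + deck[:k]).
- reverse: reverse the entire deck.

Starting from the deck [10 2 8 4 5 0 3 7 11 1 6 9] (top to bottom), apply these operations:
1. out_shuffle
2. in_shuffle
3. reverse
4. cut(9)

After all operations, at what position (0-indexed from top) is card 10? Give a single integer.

After op 1 (out_shuffle): [10 3 2 7 8 11 4 1 5 6 0 9]
After op 2 (in_shuffle): [4 10 1 3 5 2 6 7 0 8 9 11]
After op 3 (reverse): [11 9 8 0 7 6 2 5 3 1 10 4]
After op 4 (cut(9)): [1 10 4 11 9 8 0 7 6 2 5 3]
Card 10 is at position 1.

Answer: 1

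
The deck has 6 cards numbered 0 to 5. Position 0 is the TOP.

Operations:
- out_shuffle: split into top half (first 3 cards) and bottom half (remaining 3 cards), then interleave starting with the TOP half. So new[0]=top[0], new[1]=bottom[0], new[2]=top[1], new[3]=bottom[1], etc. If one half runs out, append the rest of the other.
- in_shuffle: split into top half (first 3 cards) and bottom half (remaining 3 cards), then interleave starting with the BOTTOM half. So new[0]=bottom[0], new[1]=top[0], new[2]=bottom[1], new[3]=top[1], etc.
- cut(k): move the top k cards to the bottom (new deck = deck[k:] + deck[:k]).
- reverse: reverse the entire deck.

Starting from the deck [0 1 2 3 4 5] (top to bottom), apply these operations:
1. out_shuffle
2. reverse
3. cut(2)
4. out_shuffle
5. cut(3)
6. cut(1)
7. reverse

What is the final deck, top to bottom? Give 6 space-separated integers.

Answer: 5 1 0 4 2 3

Derivation:
After op 1 (out_shuffle): [0 3 1 4 2 5]
After op 2 (reverse): [5 2 4 1 3 0]
After op 3 (cut(2)): [4 1 3 0 5 2]
After op 4 (out_shuffle): [4 0 1 5 3 2]
After op 5 (cut(3)): [5 3 2 4 0 1]
After op 6 (cut(1)): [3 2 4 0 1 5]
After op 7 (reverse): [5 1 0 4 2 3]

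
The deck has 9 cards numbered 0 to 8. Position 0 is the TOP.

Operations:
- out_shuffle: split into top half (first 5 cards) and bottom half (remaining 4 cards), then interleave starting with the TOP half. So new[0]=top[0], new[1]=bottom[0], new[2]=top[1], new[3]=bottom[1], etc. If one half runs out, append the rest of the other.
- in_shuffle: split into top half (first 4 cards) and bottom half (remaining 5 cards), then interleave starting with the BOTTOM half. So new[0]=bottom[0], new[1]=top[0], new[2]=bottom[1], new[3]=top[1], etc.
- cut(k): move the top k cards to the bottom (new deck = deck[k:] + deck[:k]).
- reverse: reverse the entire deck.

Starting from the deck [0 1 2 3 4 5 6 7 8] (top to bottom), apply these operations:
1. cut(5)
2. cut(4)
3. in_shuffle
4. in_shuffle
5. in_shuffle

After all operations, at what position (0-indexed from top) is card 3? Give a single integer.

Answer: 4

Derivation:
After op 1 (cut(5)): [5 6 7 8 0 1 2 3 4]
After op 2 (cut(4)): [0 1 2 3 4 5 6 7 8]
After op 3 (in_shuffle): [4 0 5 1 6 2 7 3 8]
After op 4 (in_shuffle): [6 4 2 0 7 5 3 1 8]
After op 5 (in_shuffle): [7 6 5 4 3 2 1 0 8]
Card 3 is at position 4.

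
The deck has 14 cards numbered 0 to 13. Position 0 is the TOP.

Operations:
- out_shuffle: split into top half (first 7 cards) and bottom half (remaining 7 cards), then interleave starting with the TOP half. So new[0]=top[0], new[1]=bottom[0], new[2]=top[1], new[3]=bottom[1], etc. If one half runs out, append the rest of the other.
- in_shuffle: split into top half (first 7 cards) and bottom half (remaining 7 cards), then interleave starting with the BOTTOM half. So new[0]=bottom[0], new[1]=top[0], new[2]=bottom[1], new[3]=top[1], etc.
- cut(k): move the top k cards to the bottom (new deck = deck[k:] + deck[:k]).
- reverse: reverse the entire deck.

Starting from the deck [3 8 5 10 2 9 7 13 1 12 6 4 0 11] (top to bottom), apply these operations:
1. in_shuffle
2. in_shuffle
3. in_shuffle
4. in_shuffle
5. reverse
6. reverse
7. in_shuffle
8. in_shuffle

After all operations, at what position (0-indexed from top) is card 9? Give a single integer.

Answer: 8

Derivation:
After op 1 (in_shuffle): [13 3 1 8 12 5 6 10 4 2 0 9 11 7]
After op 2 (in_shuffle): [10 13 4 3 2 1 0 8 9 12 11 5 7 6]
After op 3 (in_shuffle): [8 10 9 13 12 4 11 3 5 2 7 1 6 0]
After op 4 (in_shuffle): [3 8 5 10 2 9 7 13 1 12 6 4 0 11]
After op 5 (reverse): [11 0 4 6 12 1 13 7 9 2 10 5 8 3]
After op 6 (reverse): [3 8 5 10 2 9 7 13 1 12 6 4 0 11]
After op 7 (in_shuffle): [13 3 1 8 12 5 6 10 4 2 0 9 11 7]
After op 8 (in_shuffle): [10 13 4 3 2 1 0 8 9 12 11 5 7 6]
Card 9 is at position 8.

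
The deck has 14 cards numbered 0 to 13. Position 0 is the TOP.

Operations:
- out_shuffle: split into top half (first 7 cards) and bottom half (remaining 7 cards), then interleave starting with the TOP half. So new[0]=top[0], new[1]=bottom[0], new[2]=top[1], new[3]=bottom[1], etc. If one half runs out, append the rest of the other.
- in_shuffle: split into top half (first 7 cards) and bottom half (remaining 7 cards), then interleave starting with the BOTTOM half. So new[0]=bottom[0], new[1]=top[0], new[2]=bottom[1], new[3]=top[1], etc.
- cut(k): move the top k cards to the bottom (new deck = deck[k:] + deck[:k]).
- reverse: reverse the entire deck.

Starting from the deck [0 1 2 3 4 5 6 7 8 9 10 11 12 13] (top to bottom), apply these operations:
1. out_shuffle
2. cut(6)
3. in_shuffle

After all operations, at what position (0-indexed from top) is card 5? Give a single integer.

After op 1 (out_shuffle): [0 7 1 8 2 9 3 10 4 11 5 12 6 13]
After op 2 (cut(6)): [3 10 4 11 5 12 6 13 0 7 1 8 2 9]
After op 3 (in_shuffle): [13 3 0 10 7 4 1 11 8 5 2 12 9 6]
Card 5 is at position 9.

Answer: 9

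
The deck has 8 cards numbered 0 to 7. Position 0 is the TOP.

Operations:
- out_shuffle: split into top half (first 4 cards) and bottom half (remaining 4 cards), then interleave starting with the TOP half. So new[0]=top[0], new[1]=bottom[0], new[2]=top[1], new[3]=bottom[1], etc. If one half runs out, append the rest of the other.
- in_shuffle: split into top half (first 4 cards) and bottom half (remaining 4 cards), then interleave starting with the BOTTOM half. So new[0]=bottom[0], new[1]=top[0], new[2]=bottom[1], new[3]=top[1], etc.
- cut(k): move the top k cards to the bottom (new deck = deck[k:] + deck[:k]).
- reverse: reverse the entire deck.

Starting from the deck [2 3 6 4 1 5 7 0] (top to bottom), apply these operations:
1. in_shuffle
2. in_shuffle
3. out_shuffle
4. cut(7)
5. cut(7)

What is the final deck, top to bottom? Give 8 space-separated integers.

Answer: 2 3 7 0 1 5 6 4

Derivation:
After op 1 (in_shuffle): [1 2 5 3 7 6 0 4]
After op 2 (in_shuffle): [7 1 6 2 0 5 4 3]
After op 3 (out_shuffle): [7 0 1 5 6 4 2 3]
After op 4 (cut(7)): [3 7 0 1 5 6 4 2]
After op 5 (cut(7)): [2 3 7 0 1 5 6 4]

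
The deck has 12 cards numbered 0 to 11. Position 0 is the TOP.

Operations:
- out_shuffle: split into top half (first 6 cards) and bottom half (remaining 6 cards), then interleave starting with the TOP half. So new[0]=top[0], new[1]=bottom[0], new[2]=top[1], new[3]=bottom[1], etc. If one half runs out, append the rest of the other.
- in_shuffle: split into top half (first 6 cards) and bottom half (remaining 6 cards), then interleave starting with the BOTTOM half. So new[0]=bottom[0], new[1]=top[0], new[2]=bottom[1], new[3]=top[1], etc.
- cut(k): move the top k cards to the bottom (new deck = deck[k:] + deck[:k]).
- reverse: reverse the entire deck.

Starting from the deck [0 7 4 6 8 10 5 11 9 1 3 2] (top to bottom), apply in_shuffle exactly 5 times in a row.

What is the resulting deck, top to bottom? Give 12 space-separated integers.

Answer: 3 9 5 8 4 0 2 1 11 10 6 7

Derivation:
After op 1 (in_shuffle): [5 0 11 7 9 4 1 6 3 8 2 10]
After op 2 (in_shuffle): [1 5 6 0 3 11 8 7 2 9 10 4]
After op 3 (in_shuffle): [8 1 7 5 2 6 9 0 10 3 4 11]
After op 4 (in_shuffle): [9 8 0 1 10 7 3 5 4 2 11 6]
After op 5 (in_shuffle): [3 9 5 8 4 0 2 1 11 10 6 7]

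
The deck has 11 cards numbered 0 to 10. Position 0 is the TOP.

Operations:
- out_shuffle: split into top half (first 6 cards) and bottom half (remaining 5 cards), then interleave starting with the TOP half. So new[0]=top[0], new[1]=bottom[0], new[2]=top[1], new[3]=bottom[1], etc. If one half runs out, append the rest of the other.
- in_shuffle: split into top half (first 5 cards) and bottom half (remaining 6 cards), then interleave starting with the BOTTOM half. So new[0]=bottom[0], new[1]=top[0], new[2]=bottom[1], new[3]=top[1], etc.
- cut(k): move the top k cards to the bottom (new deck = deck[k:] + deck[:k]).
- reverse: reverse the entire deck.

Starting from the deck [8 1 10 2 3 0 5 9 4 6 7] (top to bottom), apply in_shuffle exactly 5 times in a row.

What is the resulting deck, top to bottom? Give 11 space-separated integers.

After op 1 (in_shuffle): [0 8 5 1 9 10 4 2 6 3 7]
After op 2 (in_shuffle): [10 0 4 8 2 5 6 1 3 9 7]
After op 3 (in_shuffle): [5 10 6 0 1 4 3 8 9 2 7]
After op 4 (in_shuffle): [4 5 3 10 8 6 9 0 2 1 7]
After op 5 (in_shuffle): [6 4 9 5 0 3 2 10 1 8 7]

Answer: 6 4 9 5 0 3 2 10 1 8 7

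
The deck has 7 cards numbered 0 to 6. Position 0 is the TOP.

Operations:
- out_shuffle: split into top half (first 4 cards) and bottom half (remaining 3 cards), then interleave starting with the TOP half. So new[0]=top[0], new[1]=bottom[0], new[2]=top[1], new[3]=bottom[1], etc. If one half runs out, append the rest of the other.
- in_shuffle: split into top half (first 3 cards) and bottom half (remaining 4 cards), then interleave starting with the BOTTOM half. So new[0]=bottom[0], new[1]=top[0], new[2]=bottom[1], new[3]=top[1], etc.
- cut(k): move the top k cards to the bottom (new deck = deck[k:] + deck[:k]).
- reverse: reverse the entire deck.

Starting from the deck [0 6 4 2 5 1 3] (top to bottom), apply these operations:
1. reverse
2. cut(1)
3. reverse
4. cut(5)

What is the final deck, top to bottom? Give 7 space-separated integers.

After op 1 (reverse): [3 1 5 2 4 6 0]
After op 2 (cut(1)): [1 5 2 4 6 0 3]
After op 3 (reverse): [3 0 6 4 2 5 1]
After op 4 (cut(5)): [5 1 3 0 6 4 2]

Answer: 5 1 3 0 6 4 2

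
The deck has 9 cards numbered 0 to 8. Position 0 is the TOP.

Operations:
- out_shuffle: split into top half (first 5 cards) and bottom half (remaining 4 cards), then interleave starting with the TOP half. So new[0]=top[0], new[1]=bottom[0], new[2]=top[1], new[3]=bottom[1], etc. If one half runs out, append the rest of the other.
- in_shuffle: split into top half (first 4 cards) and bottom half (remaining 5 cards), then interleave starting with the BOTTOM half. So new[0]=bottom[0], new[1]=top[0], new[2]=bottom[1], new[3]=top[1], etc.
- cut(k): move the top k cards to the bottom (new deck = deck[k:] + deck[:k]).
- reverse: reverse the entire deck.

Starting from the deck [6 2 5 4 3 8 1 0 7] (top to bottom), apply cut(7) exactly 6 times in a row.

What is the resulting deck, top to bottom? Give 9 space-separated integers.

Answer: 1 0 7 6 2 5 4 3 8

Derivation:
After op 1 (cut(7)): [0 7 6 2 5 4 3 8 1]
After op 2 (cut(7)): [8 1 0 7 6 2 5 4 3]
After op 3 (cut(7)): [4 3 8 1 0 7 6 2 5]
After op 4 (cut(7)): [2 5 4 3 8 1 0 7 6]
After op 5 (cut(7)): [7 6 2 5 4 3 8 1 0]
After op 6 (cut(7)): [1 0 7 6 2 5 4 3 8]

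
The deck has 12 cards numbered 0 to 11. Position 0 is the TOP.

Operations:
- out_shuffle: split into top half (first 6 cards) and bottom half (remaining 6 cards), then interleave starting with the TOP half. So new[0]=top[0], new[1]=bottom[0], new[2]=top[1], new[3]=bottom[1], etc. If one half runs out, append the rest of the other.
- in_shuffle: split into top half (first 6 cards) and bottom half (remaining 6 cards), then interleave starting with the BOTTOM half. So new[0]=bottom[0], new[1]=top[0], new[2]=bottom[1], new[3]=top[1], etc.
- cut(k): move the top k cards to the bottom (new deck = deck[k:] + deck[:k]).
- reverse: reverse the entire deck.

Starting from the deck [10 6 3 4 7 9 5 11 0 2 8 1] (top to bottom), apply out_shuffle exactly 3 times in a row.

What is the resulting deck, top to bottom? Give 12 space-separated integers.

Answer: 10 11 4 8 5 3 2 9 6 0 7 1

Derivation:
After op 1 (out_shuffle): [10 5 6 11 3 0 4 2 7 8 9 1]
After op 2 (out_shuffle): [10 4 5 2 6 7 11 8 3 9 0 1]
After op 3 (out_shuffle): [10 11 4 8 5 3 2 9 6 0 7 1]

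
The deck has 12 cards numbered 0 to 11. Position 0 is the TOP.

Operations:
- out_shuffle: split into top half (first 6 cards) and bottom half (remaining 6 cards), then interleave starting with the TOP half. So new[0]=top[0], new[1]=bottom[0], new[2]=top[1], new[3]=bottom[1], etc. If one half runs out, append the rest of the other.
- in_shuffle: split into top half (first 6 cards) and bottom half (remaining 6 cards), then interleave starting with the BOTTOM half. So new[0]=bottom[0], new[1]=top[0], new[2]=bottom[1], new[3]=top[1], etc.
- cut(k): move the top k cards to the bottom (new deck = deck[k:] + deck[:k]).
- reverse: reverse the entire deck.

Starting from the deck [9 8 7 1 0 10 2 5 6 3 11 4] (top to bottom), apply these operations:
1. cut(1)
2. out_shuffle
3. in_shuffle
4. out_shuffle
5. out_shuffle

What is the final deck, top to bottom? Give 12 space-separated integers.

After op 1 (cut(1)): [8 7 1 0 10 2 5 6 3 11 4 9]
After op 2 (out_shuffle): [8 5 7 6 1 3 0 11 10 4 2 9]
After op 3 (in_shuffle): [0 8 11 5 10 7 4 6 2 1 9 3]
After op 4 (out_shuffle): [0 4 8 6 11 2 5 1 10 9 7 3]
After op 5 (out_shuffle): [0 5 4 1 8 10 6 9 11 7 2 3]

Answer: 0 5 4 1 8 10 6 9 11 7 2 3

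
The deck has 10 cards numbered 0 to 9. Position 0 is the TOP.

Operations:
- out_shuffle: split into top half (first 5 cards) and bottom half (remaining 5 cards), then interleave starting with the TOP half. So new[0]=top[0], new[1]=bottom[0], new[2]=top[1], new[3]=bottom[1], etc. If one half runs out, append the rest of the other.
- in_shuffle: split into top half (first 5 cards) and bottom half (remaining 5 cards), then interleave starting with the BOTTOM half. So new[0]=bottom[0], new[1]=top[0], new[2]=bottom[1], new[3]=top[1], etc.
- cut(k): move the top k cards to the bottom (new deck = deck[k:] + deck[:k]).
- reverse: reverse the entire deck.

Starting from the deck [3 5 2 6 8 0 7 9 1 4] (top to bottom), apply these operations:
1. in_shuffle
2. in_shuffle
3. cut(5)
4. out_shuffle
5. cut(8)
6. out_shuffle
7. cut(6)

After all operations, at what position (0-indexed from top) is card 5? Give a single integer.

Answer: 7

Derivation:
After op 1 (in_shuffle): [0 3 7 5 9 2 1 6 4 8]
After op 2 (in_shuffle): [2 0 1 3 6 7 4 5 8 9]
After op 3 (cut(5)): [7 4 5 8 9 2 0 1 3 6]
After op 4 (out_shuffle): [7 2 4 0 5 1 8 3 9 6]
After op 5 (cut(8)): [9 6 7 2 4 0 5 1 8 3]
After op 6 (out_shuffle): [9 0 6 5 7 1 2 8 4 3]
After op 7 (cut(6)): [2 8 4 3 9 0 6 5 7 1]
Card 5 is at position 7.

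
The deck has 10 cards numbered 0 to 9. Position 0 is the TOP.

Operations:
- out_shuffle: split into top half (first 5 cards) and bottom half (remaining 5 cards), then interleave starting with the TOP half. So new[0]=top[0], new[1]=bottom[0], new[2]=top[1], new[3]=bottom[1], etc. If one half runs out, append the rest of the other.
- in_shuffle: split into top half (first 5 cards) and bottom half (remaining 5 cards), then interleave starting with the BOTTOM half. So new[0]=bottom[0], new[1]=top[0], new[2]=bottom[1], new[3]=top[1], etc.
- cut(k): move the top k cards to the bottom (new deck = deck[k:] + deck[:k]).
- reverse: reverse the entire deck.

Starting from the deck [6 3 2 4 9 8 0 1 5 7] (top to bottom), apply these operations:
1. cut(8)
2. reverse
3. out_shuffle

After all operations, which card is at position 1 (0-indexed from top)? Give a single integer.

Answer: 2

Derivation:
After op 1 (cut(8)): [5 7 6 3 2 4 9 8 0 1]
After op 2 (reverse): [1 0 8 9 4 2 3 6 7 5]
After op 3 (out_shuffle): [1 2 0 3 8 6 9 7 4 5]
Position 1: card 2.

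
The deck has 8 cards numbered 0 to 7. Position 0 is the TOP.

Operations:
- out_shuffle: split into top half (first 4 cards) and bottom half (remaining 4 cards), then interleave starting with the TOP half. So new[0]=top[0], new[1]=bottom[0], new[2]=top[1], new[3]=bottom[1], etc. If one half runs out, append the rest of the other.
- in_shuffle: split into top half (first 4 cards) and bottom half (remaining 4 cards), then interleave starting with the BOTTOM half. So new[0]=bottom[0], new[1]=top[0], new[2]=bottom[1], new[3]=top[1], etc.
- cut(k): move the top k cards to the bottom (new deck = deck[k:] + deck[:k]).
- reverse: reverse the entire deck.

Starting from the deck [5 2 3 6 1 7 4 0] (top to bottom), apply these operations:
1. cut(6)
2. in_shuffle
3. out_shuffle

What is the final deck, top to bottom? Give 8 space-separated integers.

Answer: 3 1 4 5 6 7 0 2

Derivation:
After op 1 (cut(6)): [4 0 5 2 3 6 1 7]
After op 2 (in_shuffle): [3 4 6 0 1 5 7 2]
After op 3 (out_shuffle): [3 1 4 5 6 7 0 2]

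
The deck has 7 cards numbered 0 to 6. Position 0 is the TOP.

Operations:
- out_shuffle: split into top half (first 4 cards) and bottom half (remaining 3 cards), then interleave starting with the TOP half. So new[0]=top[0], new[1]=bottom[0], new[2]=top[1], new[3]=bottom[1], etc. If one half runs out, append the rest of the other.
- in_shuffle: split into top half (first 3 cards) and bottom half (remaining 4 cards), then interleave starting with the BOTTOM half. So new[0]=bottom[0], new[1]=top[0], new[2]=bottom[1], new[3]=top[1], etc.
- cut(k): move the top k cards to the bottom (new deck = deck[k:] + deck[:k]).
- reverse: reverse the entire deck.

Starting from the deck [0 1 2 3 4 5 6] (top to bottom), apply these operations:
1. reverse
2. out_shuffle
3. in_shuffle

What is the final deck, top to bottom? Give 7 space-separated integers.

After op 1 (reverse): [6 5 4 3 2 1 0]
After op 2 (out_shuffle): [6 2 5 1 4 0 3]
After op 3 (in_shuffle): [1 6 4 2 0 5 3]

Answer: 1 6 4 2 0 5 3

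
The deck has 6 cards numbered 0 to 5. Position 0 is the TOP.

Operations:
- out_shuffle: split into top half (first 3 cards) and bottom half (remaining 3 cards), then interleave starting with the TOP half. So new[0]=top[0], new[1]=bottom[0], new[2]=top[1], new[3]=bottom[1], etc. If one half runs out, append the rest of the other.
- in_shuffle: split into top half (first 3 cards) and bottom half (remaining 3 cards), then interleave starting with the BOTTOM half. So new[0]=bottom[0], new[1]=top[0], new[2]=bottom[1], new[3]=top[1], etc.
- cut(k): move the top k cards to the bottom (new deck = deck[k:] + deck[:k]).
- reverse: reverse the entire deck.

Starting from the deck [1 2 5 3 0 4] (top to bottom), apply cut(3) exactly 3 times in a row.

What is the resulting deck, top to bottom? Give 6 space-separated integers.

After op 1 (cut(3)): [3 0 4 1 2 5]
After op 2 (cut(3)): [1 2 5 3 0 4]
After op 3 (cut(3)): [3 0 4 1 2 5]

Answer: 3 0 4 1 2 5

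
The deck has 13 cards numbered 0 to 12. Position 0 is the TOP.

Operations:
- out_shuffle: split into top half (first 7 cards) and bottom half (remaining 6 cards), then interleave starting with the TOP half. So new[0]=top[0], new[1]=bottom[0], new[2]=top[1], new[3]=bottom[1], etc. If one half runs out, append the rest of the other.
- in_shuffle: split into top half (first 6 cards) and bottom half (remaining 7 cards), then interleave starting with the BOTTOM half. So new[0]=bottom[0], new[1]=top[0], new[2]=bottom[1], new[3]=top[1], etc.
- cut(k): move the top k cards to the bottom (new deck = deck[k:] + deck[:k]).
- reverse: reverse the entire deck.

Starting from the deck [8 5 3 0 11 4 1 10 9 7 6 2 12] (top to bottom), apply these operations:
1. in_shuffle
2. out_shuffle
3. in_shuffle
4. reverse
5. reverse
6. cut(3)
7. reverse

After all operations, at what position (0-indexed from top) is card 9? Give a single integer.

After op 1 (in_shuffle): [1 8 10 5 9 3 7 0 6 11 2 4 12]
After op 2 (out_shuffle): [1 0 8 6 10 11 5 2 9 4 3 12 7]
After op 3 (in_shuffle): [5 1 2 0 9 8 4 6 3 10 12 11 7]
After op 4 (reverse): [7 11 12 10 3 6 4 8 9 0 2 1 5]
After op 5 (reverse): [5 1 2 0 9 8 4 6 3 10 12 11 7]
After op 6 (cut(3)): [0 9 8 4 6 3 10 12 11 7 5 1 2]
After op 7 (reverse): [2 1 5 7 11 12 10 3 6 4 8 9 0]
Card 9 is at position 11.

Answer: 11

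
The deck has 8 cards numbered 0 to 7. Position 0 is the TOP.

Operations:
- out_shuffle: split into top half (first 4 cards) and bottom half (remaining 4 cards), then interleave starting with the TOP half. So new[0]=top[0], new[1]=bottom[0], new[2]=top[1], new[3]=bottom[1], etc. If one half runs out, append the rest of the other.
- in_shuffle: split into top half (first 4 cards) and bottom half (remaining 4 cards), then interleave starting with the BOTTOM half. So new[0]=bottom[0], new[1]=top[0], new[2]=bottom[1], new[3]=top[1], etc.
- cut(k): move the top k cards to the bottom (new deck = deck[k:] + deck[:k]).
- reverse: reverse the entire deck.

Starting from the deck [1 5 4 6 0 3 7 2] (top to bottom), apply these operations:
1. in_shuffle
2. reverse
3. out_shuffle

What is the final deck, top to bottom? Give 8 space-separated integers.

After op 1 (in_shuffle): [0 1 3 5 7 4 2 6]
After op 2 (reverse): [6 2 4 7 5 3 1 0]
After op 3 (out_shuffle): [6 5 2 3 4 1 7 0]

Answer: 6 5 2 3 4 1 7 0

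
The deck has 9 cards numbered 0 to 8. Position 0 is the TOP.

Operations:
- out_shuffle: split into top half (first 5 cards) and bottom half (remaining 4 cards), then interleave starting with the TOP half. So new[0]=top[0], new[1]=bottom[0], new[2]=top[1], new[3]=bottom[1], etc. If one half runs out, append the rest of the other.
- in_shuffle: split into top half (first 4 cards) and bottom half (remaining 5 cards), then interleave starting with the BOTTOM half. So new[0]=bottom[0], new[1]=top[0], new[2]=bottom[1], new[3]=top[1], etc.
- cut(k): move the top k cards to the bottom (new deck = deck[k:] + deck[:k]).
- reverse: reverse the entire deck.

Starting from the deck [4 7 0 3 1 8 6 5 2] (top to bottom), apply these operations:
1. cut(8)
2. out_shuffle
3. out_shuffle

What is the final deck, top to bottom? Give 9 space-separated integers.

Answer: 2 6 1 0 4 5 8 3 7

Derivation:
After op 1 (cut(8)): [2 4 7 0 3 1 8 6 5]
After op 2 (out_shuffle): [2 1 4 8 7 6 0 5 3]
After op 3 (out_shuffle): [2 6 1 0 4 5 8 3 7]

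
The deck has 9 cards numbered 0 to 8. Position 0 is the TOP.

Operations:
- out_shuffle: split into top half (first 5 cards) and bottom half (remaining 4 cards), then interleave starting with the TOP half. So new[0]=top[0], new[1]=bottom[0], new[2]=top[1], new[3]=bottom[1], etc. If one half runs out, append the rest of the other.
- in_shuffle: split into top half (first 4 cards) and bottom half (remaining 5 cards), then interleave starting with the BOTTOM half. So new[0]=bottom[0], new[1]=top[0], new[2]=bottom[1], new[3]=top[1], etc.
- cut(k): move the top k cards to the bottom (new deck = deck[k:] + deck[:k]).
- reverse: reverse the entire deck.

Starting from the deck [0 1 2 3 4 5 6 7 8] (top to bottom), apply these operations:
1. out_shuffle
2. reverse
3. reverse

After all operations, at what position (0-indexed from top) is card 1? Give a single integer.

After op 1 (out_shuffle): [0 5 1 6 2 7 3 8 4]
After op 2 (reverse): [4 8 3 7 2 6 1 5 0]
After op 3 (reverse): [0 5 1 6 2 7 3 8 4]
Card 1 is at position 2.

Answer: 2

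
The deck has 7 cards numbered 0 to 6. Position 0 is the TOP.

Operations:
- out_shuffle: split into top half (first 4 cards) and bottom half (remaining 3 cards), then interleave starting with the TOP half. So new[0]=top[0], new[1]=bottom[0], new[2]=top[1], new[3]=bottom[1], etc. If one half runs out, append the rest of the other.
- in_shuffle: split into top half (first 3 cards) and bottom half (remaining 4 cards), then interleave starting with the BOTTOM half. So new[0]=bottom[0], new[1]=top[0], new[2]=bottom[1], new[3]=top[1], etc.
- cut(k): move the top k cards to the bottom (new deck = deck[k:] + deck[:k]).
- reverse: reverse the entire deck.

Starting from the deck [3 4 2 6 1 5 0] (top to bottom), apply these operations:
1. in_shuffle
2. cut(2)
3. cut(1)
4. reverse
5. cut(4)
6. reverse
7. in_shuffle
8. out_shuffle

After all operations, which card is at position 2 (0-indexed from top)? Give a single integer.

Answer: 0

Derivation:
After op 1 (in_shuffle): [6 3 1 4 5 2 0]
After op 2 (cut(2)): [1 4 5 2 0 6 3]
After op 3 (cut(1)): [4 5 2 0 6 3 1]
After op 4 (reverse): [1 3 6 0 2 5 4]
After op 5 (cut(4)): [2 5 4 1 3 6 0]
After op 6 (reverse): [0 6 3 1 4 5 2]
After op 7 (in_shuffle): [1 0 4 6 5 3 2]
After op 8 (out_shuffle): [1 5 0 3 4 2 6]
Position 2: card 0.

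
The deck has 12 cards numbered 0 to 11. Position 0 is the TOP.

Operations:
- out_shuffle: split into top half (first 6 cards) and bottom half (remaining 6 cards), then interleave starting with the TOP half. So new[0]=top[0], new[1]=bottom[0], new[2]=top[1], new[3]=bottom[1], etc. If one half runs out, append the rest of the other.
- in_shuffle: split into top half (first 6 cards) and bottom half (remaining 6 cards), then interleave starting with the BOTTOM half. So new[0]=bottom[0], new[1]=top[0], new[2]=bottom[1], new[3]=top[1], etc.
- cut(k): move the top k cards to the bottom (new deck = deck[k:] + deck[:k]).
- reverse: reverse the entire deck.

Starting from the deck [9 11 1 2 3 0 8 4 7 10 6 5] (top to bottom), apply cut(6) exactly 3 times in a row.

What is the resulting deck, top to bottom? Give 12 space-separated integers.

Answer: 8 4 7 10 6 5 9 11 1 2 3 0

Derivation:
After op 1 (cut(6)): [8 4 7 10 6 5 9 11 1 2 3 0]
After op 2 (cut(6)): [9 11 1 2 3 0 8 4 7 10 6 5]
After op 3 (cut(6)): [8 4 7 10 6 5 9 11 1 2 3 0]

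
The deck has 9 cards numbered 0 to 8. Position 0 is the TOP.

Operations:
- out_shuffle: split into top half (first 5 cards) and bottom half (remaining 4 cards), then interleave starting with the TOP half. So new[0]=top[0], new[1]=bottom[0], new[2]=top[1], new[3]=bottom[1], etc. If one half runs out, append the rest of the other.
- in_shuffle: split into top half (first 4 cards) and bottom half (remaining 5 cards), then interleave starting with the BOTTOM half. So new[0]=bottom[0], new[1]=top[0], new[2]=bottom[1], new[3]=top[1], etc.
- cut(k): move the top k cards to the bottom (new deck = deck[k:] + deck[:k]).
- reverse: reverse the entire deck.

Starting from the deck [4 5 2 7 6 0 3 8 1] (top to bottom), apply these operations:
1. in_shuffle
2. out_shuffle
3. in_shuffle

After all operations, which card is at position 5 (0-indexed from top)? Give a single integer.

After op 1 (in_shuffle): [6 4 0 5 3 2 8 7 1]
After op 2 (out_shuffle): [6 2 4 8 0 7 5 1 3]
After op 3 (in_shuffle): [0 6 7 2 5 4 1 8 3]
Position 5: card 4.

Answer: 4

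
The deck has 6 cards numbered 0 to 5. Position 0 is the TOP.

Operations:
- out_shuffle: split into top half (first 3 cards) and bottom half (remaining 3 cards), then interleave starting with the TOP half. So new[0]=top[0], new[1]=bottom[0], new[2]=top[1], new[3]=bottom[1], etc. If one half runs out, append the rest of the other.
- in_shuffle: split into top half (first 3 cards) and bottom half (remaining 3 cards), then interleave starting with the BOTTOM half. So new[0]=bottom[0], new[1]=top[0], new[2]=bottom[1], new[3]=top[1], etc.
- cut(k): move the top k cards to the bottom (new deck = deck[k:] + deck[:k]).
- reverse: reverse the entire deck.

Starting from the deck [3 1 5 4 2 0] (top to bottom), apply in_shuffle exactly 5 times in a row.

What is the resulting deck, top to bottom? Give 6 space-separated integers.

Answer: 1 4 0 3 5 2

Derivation:
After op 1 (in_shuffle): [4 3 2 1 0 5]
After op 2 (in_shuffle): [1 4 0 3 5 2]
After op 3 (in_shuffle): [3 1 5 4 2 0]
After op 4 (in_shuffle): [4 3 2 1 0 5]
After op 5 (in_shuffle): [1 4 0 3 5 2]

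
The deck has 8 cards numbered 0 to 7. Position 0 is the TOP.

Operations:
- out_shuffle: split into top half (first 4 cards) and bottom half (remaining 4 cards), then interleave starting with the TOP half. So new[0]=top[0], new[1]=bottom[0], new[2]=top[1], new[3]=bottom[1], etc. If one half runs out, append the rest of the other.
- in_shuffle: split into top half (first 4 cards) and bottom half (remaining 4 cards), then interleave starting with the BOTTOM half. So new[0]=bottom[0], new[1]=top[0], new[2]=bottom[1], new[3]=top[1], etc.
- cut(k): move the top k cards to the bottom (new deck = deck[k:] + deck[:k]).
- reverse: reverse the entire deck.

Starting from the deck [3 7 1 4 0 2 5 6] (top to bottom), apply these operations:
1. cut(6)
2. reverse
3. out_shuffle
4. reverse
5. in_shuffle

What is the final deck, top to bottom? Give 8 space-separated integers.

Answer: 3 5 0 1 7 6 2 4

Derivation:
After op 1 (cut(6)): [5 6 3 7 1 4 0 2]
After op 2 (reverse): [2 0 4 1 7 3 6 5]
After op 3 (out_shuffle): [2 7 0 3 4 6 1 5]
After op 4 (reverse): [5 1 6 4 3 0 7 2]
After op 5 (in_shuffle): [3 5 0 1 7 6 2 4]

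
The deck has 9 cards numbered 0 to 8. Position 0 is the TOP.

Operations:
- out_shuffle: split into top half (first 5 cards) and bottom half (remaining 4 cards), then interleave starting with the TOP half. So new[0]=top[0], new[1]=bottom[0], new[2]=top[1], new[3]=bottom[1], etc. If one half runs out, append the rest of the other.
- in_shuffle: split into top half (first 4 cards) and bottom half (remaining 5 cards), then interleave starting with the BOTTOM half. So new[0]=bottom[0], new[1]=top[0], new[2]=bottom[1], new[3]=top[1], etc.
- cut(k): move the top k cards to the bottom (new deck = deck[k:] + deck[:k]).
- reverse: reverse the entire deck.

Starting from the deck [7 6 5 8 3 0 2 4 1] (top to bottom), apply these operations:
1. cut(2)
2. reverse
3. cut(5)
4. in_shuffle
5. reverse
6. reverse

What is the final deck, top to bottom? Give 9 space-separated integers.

After op 1 (cut(2)): [5 8 3 0 2 4 1 7 6]
After op 2 (reverse): [6 7 1 4 2 0 3 8 5]
After op 3 (cut(5)): [0 3 8 5 6 7 1 4 2]
After op 4 (in_shuffle): [6 0 7 3 1 8 4 5 2]
After op 5 (reverse): [2 5 4 8 1 3 7 0 6]
After op 6 (reverse): [6 0 7 3 1 8 4 5 2]

Answer: 6 0 7 3 1 8 4 5 2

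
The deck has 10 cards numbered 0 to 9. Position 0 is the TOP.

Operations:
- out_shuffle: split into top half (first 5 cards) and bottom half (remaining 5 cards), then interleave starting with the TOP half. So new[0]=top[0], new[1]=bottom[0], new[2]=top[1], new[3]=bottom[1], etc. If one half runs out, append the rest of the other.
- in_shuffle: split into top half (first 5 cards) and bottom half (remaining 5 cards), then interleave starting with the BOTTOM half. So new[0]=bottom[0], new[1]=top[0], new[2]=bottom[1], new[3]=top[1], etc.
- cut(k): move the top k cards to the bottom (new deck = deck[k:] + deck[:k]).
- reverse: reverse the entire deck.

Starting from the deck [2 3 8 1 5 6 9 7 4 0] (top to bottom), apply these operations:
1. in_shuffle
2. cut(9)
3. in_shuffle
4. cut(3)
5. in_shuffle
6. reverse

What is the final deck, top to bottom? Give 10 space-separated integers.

After op 1 (in_shuffle): [6 2 9 3 7 8 4 1 0 5]
After op 2 (cut(9)): [5 6 2 9 3 7 8 4 1 0]
After op 3 (in_shuffle): [7 5 8 6 4 2 1 9 0 3]
After op 4 (cut(3)): [6 4 2 1 9 0 3 7 5 8]
After op 5 (in_shuffle): [0 6 3 4 7 2 5 1 8 9]
After op 6 (reverse): [9 8 1 5 2 7 4 3 6 0]

Answer: 9 8 1 5 2 7 4 3 6 0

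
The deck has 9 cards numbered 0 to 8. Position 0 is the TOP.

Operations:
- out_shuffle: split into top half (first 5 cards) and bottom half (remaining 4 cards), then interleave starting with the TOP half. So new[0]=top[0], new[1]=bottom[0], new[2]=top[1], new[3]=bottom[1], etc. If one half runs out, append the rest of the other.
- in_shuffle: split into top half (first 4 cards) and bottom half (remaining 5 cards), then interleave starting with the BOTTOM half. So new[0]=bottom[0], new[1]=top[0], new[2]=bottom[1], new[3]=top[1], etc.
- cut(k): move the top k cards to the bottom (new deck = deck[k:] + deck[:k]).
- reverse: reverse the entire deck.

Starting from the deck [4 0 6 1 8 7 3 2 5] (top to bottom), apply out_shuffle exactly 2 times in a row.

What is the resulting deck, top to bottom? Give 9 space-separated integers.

After op 1 (out_shuffle): [4 7 0 3 6 2 1 5 8]
After op 2 (out_shuffle): [4 2 7 1 0 5 3 8 6]

Answer: 4 2 7 1 0 5 3 8 6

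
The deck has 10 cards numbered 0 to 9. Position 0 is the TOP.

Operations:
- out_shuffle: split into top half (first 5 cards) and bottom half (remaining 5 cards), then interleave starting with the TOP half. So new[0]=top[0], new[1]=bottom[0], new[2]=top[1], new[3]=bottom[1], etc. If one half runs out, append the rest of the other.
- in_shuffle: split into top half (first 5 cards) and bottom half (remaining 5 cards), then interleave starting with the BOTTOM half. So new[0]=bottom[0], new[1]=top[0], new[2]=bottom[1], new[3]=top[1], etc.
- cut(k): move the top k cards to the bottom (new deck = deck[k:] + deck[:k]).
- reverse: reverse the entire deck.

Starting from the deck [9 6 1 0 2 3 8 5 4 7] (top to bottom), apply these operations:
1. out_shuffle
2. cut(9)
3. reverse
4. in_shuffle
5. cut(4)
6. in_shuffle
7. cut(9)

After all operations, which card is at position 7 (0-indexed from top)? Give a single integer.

Answer: 6

Derivation:
After op 1 (out_shuffle): [9 3 6 8 1 5 0 4 2 7]
After op 2 (cut(9)): [7 9 3 6 8 1 5 0 4 2]
After op 3 (reverse): [2 4 0 5 1 8 6 3 9 7]
After op 4 (in_shuffle): [8 2 6 4 3 0 9 5 7 1]
After op 5 (cut(4)): [3 0 9 5 7 1 8 2 6 4]
After op 6 (in_shuffle): [1 3 8 0 2 9 6 5 4 7]
After op 7 (cut(9)): [7 1 3 8 0 2 9 6 5 4]
Position 7: card 6.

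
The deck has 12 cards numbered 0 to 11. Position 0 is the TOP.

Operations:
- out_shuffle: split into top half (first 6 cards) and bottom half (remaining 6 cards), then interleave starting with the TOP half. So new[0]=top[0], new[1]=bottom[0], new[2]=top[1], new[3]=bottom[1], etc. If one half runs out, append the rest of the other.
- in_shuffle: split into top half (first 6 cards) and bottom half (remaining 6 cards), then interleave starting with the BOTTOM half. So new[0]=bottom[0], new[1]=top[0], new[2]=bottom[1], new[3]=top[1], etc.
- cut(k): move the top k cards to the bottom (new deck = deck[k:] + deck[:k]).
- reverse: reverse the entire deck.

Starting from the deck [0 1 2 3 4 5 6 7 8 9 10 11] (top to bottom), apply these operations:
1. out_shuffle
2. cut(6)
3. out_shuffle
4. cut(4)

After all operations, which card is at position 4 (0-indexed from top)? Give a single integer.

After op 1 (out_shuffle): [0 6 1 7 2 8 3 9 4 10 5 11]
After op 2 (cut(6)): [3 9 4 10 5 11 0 6 1 7 2 8]
After op 3 (out_shuffle): [3 0 9 6 4 1 10 7 5 2 11 8]
After op 4 (cut(4)): [4 1 10 7 5 2 11 8 3 0 9 6]
Position 4: card 5.

Answer: 5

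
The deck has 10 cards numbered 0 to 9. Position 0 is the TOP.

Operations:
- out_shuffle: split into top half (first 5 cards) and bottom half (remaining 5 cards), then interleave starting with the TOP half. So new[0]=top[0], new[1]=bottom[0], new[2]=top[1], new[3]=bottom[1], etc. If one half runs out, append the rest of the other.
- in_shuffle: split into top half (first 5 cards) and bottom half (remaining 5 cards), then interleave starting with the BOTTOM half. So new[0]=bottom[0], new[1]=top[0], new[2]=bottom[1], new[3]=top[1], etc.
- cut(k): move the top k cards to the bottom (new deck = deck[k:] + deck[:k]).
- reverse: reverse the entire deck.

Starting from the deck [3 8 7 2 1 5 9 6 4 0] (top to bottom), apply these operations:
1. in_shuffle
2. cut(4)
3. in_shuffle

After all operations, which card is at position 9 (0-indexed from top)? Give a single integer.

Answer: 0

Derivation:
After op 1 (in_shuffle): [5 3 9 8 6 7 4 2 0 1]
After op 2 (cut(4)): [6 7 4 2 0 1 5 3 9 8]
After op 3 (in_shuffle): [1 6 5 7 3 4 9 2 8 0]
Position 9: card 0.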